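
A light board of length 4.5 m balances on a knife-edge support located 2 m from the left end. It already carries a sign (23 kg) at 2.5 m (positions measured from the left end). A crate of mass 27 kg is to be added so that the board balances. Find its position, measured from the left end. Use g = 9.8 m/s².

About the knife-edge support (at 2 m from the left end):
Sign: 23 × 9.8 = 225.4 N down at 2.5 m → arm 0.5 m, τ = 225.4 × 0.5 = 112.7 N·m clockwise.
Net moment of existing loads = 112.7 N·m clockwise.
The crate weighs 27 × 9.8 = 264.6 N and must supply an equal counterclockwise moment, so its lever arm about the knife-edge support is 112.7 / 264.6 = 0.426 m.
That puts it at 2 − 0.426 = 1.57 m from the left end.

x ≈ 1.57 m from the left end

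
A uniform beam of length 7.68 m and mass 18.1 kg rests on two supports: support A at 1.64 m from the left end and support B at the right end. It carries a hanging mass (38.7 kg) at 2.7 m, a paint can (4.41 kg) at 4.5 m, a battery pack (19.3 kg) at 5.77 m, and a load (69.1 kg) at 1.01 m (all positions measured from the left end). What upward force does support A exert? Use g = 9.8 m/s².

Take moments about support B.
Beam weight: 18.1 × 9.8 = 177.4 N down at 3.84 m → arm 3.84 m, τ = 177.4 × 3.84 = 681.2 N·m counterclockwise.
Hanging mass: 38.7 × 9.8 = 379.3 N down at 2.7 m → arm 4.98 m, τ = 379.3 × 4.98 = 1889 N·m counterclockwise.
Paint can: 4.41 × 9.8 = 43.22 N down at 4.5 m → arm 3.18 m, τ = 43.22 × 3.18 = 137.4 N·m counterclockwise.
Battery pack: 19.3 × 9.8 = 189.1 N down at 5.77 m → arm 1.91 m, τ = 189.1 × 1.91 = 361.2 N·m counterclockwise.
Load: 69.1 × 9.8 = 677.2 N down at 1.01 m → arm 6.67 m, τ = 677.2 × 6.67 = 4517 N·m counterclockwise.
Net load moment about support B = 7586 N·m counterclockwise.
Reaction R at support A is upward at 1.64 m, arm 6.04 m → moment R × 6.04 clockwise.
Στ = 0 ⇒ R × 6.04 = 7586 ⇒ R = 1260 N.

R_A ≈ 1260 N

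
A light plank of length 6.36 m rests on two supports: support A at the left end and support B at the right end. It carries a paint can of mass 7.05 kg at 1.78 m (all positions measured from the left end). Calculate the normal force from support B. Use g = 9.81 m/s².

Taking torques about support A:
Paint can: 7.05 × 9.81 = 69.16 N down at 1.78 m → arm 1.78 m, τ = 69.16 × 1.78 = 123.1 N·m clockwise.
Net load moment about support A = 123.1 N·m clockwise.
Reaction R at support B is upward at 6.36 m, arm 6.36 m → moment R × 6.36 counterclockwise.
For rotational equilibrium, R × 6.36 = 123.1, so R = 19.4 N.

R_B ≈ 19.4 N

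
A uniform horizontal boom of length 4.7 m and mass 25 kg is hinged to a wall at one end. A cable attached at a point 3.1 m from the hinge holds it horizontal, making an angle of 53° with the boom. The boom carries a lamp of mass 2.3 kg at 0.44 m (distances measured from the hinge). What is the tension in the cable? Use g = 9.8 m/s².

Taking torques about the hinge:
Beam weight: 25 × 9.8 = 245 N down at 2.35 m → arm 2.35 m, τ = 245 × 2.35 = 575.8 N·m clockwise.
Lamp: 2.3 × 9.8 = 22.54 N down at 0.44 m → arm 0.44 m, τ = 22.54 × 0.44 = 9.918 N·m clockwise.
Total clockwise load moment = 585.7 N·m.
The cable tension T acts at 3.1 m; only its component perpendicular to the boom, T sinθ, produces torque. sin 53° = 0.7986.
Setting net torque to zero: T × 3.1 × 0.7986 = 585.7 → T = 585.7 / 2.476 = 237 N.

T ≈ 237 N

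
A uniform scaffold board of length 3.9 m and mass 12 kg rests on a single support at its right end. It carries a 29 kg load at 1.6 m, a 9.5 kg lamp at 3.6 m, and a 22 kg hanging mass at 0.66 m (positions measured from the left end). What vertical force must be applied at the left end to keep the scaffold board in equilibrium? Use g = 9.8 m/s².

F ≈ 413 N

Sum moments about the right end (the unknown pivot reaction has zero arm there).
Beam weight: 12 × 9.8 = 117.6 N down at 1.95 m → arm 1.95 m, τ = 117.6 × 1.95 = 229.3 N·m counterclockwise.
Load: 29 × 9.8 = 284.2 N down at 1.6 m → arm 2.3 m, τ = 284.2 × 2.3 = 653.7 N·m counterclockwise.
Lamp: 9.5 × 9.8 = 93.1 N down at 3.6 m → arm 0.3 m, τ = 93.1 × 0.3 = 27.93 N·m counterclockwise.
Hanging mass: 22 × 9.8 = 215.6 N down at 0.66 m → arm 3.24 m, τ = 215.6 × 3.24 = 698.5 N·m counterclockwise.
Net moment of the loads = 1609 N·m counterclockwise.
The upward force F acts at the left end, arm 3.9 m, giving F × 3.9 clockwise.
Setting net torque to zero: F × 3.9 = 1609 → F = 1609 / 3.9 = 413 N.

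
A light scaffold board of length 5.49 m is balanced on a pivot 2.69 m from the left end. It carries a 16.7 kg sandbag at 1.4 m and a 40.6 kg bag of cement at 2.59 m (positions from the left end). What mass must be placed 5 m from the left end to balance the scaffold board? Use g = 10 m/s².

m ≈ 11.1 kg

Sum moments about the pivot (at 2.69 m from the left end) (the support reaction has zero arm there).
Sandbag: 16.7 × 10 = 167 N down at 1.4 m → arm 1.29 m, τ = 167 × 1.29 = 215.4 N·m counterclockwise.
Bag of cement: 40.6 × 10 = 406 N down at 2.59 m → arm 0.1 m, τ = 406 × 0.1 = 40.6 N·m counterclockwise.
Net moment of known loads = 256 N·m counterclockwise.
An unknown mass m at 5 m has arm 2.31 m; its moment is m·g·2.31 clockwise.
Balancing moments: m × 10 × 2.31 = 256, giving m = 256 / (10 × 2.31) = 11.1 kg.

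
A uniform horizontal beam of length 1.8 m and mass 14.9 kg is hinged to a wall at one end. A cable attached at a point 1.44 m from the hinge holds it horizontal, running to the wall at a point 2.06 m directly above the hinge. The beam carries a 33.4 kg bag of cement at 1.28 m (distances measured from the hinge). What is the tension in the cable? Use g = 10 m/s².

T ≈ 476 N

About the hinge:
Beam weight: 14.9 × 10 = 149 N down at 0.9 m → arm 0.9 m, τ = 149 × 0.9 = 134.1 N·m clockwise.
Bag of cement: 33.4 × 10 = 334 N down at 1.28 m → arm 1.28 m, τ = 334 × 1.28 = 427.5 N·m clockwise.
Total clockwise load moment = 561.6 N·m.
The cable tension T acts at 1.44 m; only its component perpendicular to the beam, T sinθ, produces torque. sinθ = h/√(h²+d²) = 2.06/√(2.06²+1.44²) = 0.8196.
Setting net torque to zero: T × 1.44 × 0.8196 = 561.6 → T = 561.6 / 1.18 = 476 N.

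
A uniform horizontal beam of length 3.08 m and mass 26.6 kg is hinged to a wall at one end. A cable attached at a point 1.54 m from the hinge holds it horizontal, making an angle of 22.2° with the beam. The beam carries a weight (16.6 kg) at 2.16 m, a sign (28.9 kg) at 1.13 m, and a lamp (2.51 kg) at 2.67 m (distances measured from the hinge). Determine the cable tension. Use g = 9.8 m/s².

T ≈ 1960 N

About the hinge:
Beam weight: 26.6 × 9.8 = 260.7 N down at 1.54 m → arm 1.54 m, τ = 260.7 × 1.54 = 401.5 N·m clockwise.
Weight: 16.6 × 9.8 = 162.7 N down at 2.16 m → arm 2.16 m, τ = 162.7 × 2.16 = 351.4 N·m clockwise.
Sign: 28.9 × 9.8 = 283.2 N down at 1.13 m → arm 1.13 m, τ = 283.2 × 1.13 = 320 N·m clockwise.
Lamp: 2.51 × 9.8 = 24.6 N down at 2.67 m → arm 2.67 m, τ = 24.6 × 2.67 = 65.68 N·m clockwise.
Total clockwise load moment = 1139 N·m.
The cable tension T acts at 1.54 m; only its component perpendicular to the beam, T sinθ, produces torque. sin 22.2° = 0.3778.
Balancing moments: T × 1.54 × 0.3778 = 1139, giving T = 1139 / 0.5818 = 1960 N.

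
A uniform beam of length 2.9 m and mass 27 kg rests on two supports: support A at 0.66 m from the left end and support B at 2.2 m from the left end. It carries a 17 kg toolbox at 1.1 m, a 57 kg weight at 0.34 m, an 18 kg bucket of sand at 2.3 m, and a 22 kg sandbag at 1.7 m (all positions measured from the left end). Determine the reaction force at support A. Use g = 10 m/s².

R_A ≈ 1000 N

Taking torques about support B:
Beam weight: 27 × 10 = 270 N down at 1.45 m → arm 0.75 m, τ = 270 × 0.75 = 202.5 N·m counterclockwise.
Toolbox: 17 × 10 = 170 N down at 1.1 m → arm 1.1 m, τ = 170 × 1.1 = 187 N·m counterclockwise.
Weight: 57 × 10 = 570 N down at 0.34 m → arm 1.86 m, τ = 570 × 1.86 = 1060 N·m counterclockwise.
Bucket of sand: 18 × 10 = 180 N down at 2.3 m → arm 0.1 m, τ = 180 × 0.1 = 18 N·m clockwise.
Sandbag: 22 × 10 = 220 N down at 1.7 m → arm 0.5 m, τ = 220 × 0.5 = 110 N·m counterclockwise.
Net load moment about support B = 1542 N·m counterclockwise.
Reaction R at support A is upward at 0.66 m, arm 1.54 m → moment R × 1.54 clockwise.
Στ = 0 ⇒ R × 1.54 = 1542 ⇒ R = 1000 N.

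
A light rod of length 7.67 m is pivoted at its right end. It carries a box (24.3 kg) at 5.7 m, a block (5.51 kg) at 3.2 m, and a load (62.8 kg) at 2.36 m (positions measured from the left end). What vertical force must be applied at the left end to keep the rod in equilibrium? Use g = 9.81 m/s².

F ≈ 519 N

Take moments about the right end.
Box: 24.3 × 9.81 = 238.4 N down at 5.7 m → arm 1.97 m, τ = 238.4 × 1.97 = 469.6 N·m counterclockwise.
Block: 5.51 × 9.81 = 54.05 N down at 3.2 m → arm 4.47 m, τ = 54.05 × 4.47 = 241.6 N·m counterclockwise.
Load: 62.8 × 9.81 = 616.1 N down at 2.36 m → arm 5.31 m, τ = 616.1 × 5.31 = 3271 N·m counterclockwise.
Net moment of the loads = 3982 N·m counterclockwise.
The upward force F acts at the left end, arm 7.67 m, giving F × 7.67 clockwise.
For rotational equilibrium, F × 7.67 = 3982, so F = 3982 / 7.67 = 519 N.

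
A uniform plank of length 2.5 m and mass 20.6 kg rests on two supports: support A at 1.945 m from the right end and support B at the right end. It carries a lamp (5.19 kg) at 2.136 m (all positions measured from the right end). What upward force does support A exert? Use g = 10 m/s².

R_A ≈ 189 N

Sum moments about support B (its reaction then has zero moment arm).
Beam weight: 20.6 × 10 = 206 N down at 1.25 m → arm 1.25 m, τ = 206 × 1.25 = 257.5 N·m counterclockwise.
Lamp: 5.19 × 10 = 51.9 N down at 2.136 m → arm 2.136 m, τ = 51.9 × 2.136 = 110.9 N·m counterclockwise.
Net load moment about support B = 368.4 N·m counterclockwise.
Reaction R at support A is upward at 1.945 m, arm 1.945 m → moment R × 1.945 clockwise.
Στ = 0 ⇒ R × 1.945 = 368.4 ⇒ R = 189 N.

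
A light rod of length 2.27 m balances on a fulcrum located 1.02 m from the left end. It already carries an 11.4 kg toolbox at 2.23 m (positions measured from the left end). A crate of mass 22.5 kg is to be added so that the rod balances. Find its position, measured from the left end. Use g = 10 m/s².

Take moments about the fulcrum (at 1.02 m from the left end).
Toolbox: 11.4 × 10 = 114 N down at 2.23 m → arm 1.21 m, τ = 114 × 1.21 = 137.9 N·m clockwise.
Net moment of existing loads = 137.9 N·m clockwise.
The crate weighs 22.5 × 10 = 225 N and must supply an equal counterclockwise moment, so its lever arm about the fulcrum is 137.9 / 225 = 0.613 m.
That puts it at 1.02 − 0.613 = 0.407 m from the left end.

x ≈ 0.407 m from the left end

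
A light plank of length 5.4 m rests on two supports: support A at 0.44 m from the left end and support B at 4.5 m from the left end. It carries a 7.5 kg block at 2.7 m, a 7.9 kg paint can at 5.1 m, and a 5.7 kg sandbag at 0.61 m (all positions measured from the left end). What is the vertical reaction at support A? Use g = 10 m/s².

R_A ≈ 76.2 N

Taking torques about support B:
Block: 7.5 × 10 = 75 N down at 2.7 m → arm 1.8 m, τ = 75 × 1.8 = 135 N·m counterclockwise.
Paint can: 7.9 × 10 = 79 N down at 5.1 m → arm 0.6 m, τ = 79 × 0.6 = 47.4 N·m clockwise.
Sandbag: 5.7 × 10 = 57 N down at 0.61 m → arm 3.89 m, τ = 57 × 3.89 = 221.7 N·m counterclockwise.
Net load moment about support B = 309.3 N·m counterclockwise.
Reaction R at support A is upward at 0.44 m, arm 4.06 m → moment R × 4.06 clockwise.
Στ = 0 ⇒ R × 4.06 = 309.3 ⇒ R = 76.2 N.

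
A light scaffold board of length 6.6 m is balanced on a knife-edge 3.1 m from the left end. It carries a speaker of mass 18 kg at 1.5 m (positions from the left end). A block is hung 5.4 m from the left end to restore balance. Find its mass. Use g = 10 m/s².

Choose the knife-edge (at 3.1 m from the left end) as the axis so the support reaction has zero arm there.
Speaker: 18 × 10 = 180 N down at 1.5 m → arm 1.6 m, τ = 180 × 1.6 = 288 N·m counterclockwise.
Net moment of known loads = 288 N·m counterclockwise.
An unknown mass m at 5.4 m has arm 2.3 m; its moment is m·g·2.3 clockwise.
Setting net torque to zero: m × 10 × 2.3 = 288 → m = 288 / (10 × 2.3) = 12.5 kg.

m ≈ 12.5 kg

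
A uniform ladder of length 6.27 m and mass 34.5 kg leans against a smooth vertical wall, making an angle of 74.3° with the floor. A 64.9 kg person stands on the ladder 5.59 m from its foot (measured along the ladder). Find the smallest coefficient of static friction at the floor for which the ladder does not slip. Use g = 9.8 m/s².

Choose the foot of the ladder as the axis so the floor normal and friction both act there and drop out.
Ladder weight 34.5×9.8 = 338.1 N acts at 3.135 m along the ladder; its horizontal arm is 3.135·cos74.3° = 0.8483 m → τ = 286.8 N·m clockwise.
Person: 64.9×9.8 = 636 N at 5.59 m → arm 1.513 m → τ = 962.3 N·m clockwise.
Wall normal N acts horizontally at the top; its moment arm is the height L sinθ = 6.27·sin74.3° = 6.036 m, counterclockwise.
Balancing moments: N × 6.036 = 1249, giving N = 206.9 N.
ΣFx = 0 ⇒ f = N_wall = 206.9 N. ΣFy = 0 ⇒ N_floor = 974.1 N.
μ_min = f / N_floor = 206.9 / 974.1 = 0.212.

μ_min ≈ 0.212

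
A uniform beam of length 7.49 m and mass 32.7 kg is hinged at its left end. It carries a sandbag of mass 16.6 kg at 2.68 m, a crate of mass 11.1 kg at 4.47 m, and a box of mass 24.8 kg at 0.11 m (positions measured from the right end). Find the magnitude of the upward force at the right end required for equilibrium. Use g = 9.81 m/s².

Sum moments about the left end (the unknown pivot reaction has zero arm there).
Beam weight: 32.7 × 9.81 = 320.8 N down at 3.745 m → arm 3.745 m, τ = 320.8 × 3.745 = 1201 N·m clockwise.
Sandbag: 16.6 × 9.81 = 162.8 N down at 2.68 m → arm 4.81 m, τ = 162.8 × 4.81 = 783.1 N·m clockwise.
Crate: 11.1 × 9.81 = 108.9 N down at 4.47 m → arm 3.02 m, τ = 108.9 × 3.02 = 328.9 N·m clockwise.
Box: 24.8 × 9.81 = 243.3 N down at 0.11 m → arm 7.38 m, τ = 243.3 × 7.38 = 1796 N·m clockwise.
Net moment of the loads = 4109 N·m clockwise.
The upward force F acts at the right end, arm 7.49 m, giving F × 7.49 counterclockwise.
Balancing moments: F × 7.49 = 4109, giving F = 4109 / 7.49 = 549 N.

F ≈ 549 N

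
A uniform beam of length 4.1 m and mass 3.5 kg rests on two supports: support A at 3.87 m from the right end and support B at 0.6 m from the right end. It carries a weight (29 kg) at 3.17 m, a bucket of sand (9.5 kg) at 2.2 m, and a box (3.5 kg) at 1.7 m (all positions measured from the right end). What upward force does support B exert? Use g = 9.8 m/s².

R_B ≈ 150 N

Choose support A as the axis so its reaction then has zero moment arm.
Beam weight: 3.5 × 9.8 = 34.3 N down at 2.05 m → arm 1.82 m, τ = 34.3 × 1.82 = 62.43 N·m clockwise.
Weight: 29 × 9.8 = 284.2 N down at 3.17 m → arm 0.7 m, τ = 284.2 × 0.7 = 198.9 N·m clockwise.
Bucket of sand: 9.5 × 9.8 = 93.1 N down at 2.2 m → arm 1.67 m, τ = 93.1 × 1.67 = 155.5 N·m clockwise.
Box: 3.5 × 9.8 = 34.3 N down at 1.7 m → arm 2.17 m, τ = 34.3 × 2.17 = 74.43 N·m clockwise.
Net load moment about support A = 491.3 N·m clockwise.
Reaction R at support B is upward at 0.6 m, arm 3.27 m → moment R × 3.27 counterclockwise.
Στ = 0 ⇒ R × 3.27 = 491.3 ⇒ R = 150 N.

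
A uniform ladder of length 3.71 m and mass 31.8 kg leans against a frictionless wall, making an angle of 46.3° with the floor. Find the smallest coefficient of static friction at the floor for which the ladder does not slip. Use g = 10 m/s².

μ_min ≈ 0.478

Take moments about the foot of the ladder.
Ladder weight 31.8×10 = 318 N acts at 1.855 m along the ladder; its horizontal arm is 1.855·cos46.3° = 1.282 m → τ = 407.7 N·m clockwise.
Wall normal N acts horizontally at the top; its moment arm is the height L sinθ = 3.71·sin46.3° = 2.682 m, counterclockwise.
Στ = 0 ⇒ N × 2.682 = 407.7 ⇒ N = 152 N.
ΣFx = 0 ⇒ f = N_wall = 152 N. ΣFy = 0 ⇒ N_floor = 318 N.
μ_min = f / N_floor = 152 / 318 = 0.478.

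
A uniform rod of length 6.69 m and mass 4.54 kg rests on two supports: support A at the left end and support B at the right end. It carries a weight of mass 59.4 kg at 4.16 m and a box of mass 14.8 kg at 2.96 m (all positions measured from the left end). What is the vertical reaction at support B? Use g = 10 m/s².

About support A:
Beam weight: 4.54 × 10 = 45.4 N down at 3.345 m → arm 3.345 m, τ = 45.4 × 3.345 = 151.9 N·m clockwise.
Weight: 59.4 × 10 = 594 N down at 4.16 m → arm 4.16 m, τ = 594 × 4.16 = 2471 N·m clockwise.
Box: 14.8 × 10 = 148 N down at 2.96 m → arm 2.96 m, τ = 148 × 2.96 = 438.1 N·m clockwise.
Net load moment about support A = 3061 N·m clockwise.
Reaction R at support B is upward at 6.69 m, arm 6.69 m → moment R × 6.69 counterclockwise.
Balancing moments: R × 6.69 = 3061, giving R = 458 N.

R_B ≈ 458 N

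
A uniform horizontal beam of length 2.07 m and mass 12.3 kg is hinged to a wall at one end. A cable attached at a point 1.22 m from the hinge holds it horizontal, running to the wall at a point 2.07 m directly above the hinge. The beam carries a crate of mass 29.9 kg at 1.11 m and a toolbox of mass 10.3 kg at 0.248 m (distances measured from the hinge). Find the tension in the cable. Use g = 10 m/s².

T ≈ 461 N

Sum moments about the hinge (the unknown hinge reaction has zero arm there).
Beam weight: 12.3 × 10 = 123 N down at 1.035 m → arm 1.035 m, τ = 123 × 1.035 = 127.3 N·m clockwise.
Crate: 29.9 × 10 = 299 N down at 1.11 m → arm 1.11 m, τ = 299 × 1.11 = 331.9 N·m clockwise.
Toolbox: 10.3 × 10 = 103 N down at 0.248 m → arm 0.248 m, τ = 103 × 0.248 = 25.54 N·m clockwise.
Total clockwise load moment = 484.7 N·m.
The cable tension T acts at 1.22 m; only its component perpendicular to the beam, T sinθ, produces torque. sinθ = h/√(h²+d²) = 2.07/√(2.07²+1.22²) = 0.8615.
Στ = 0 ⇒ T × 1.22 × 0.8615 = 484.7 ⇒ T = 484.7 / 1.051 = 461 N.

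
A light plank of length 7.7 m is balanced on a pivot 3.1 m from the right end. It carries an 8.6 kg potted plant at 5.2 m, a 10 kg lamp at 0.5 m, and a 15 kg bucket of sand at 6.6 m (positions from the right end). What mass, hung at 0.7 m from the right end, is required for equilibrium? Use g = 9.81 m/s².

Sum moments about the pivot (at 3.1 m from the right end) (the support reaction has zero arm there).
Potted plant: 8.6 × 9.81 = 84.37 N down at 5.2 m → arm 2.1 m, τ = 84.37 × 2.1 = 177.2 N·m counterclockwise.
Lamp: 10 × 9.81 = 98.1 N down at 0.5 m → arm 2.6 m, τ = 98.1 × 2.6 = 255.1 N·m clockwise.
Bucket of sand: 15 × 9.81 = 147.2 N down at 6.6 m → arm 3.5 m, τ = 147.2 × 3.5 = 515.2 N·m counterclockwise.
Net moment of known loads = 437.3 N·m counterclockwise.
An unknown mass m at 0.7 m has arm 2.4 m; its moment is m·g·2.4 clockwise.
For rotational equilibrium, m × 9.81 × 2.4 = 437.3, so m = 437.3 / (9.81 × 2.4) = 18.6 kg.

m ≈ 18.6 kg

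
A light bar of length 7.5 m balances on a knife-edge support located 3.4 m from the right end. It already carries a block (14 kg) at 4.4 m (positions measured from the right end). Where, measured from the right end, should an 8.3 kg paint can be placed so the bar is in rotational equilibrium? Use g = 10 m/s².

x ≈ 1.71 m from the right end

About the knife-edge support (at 3.4 m from the right end):
Block: 14 × 10 = 140 N down at 4.4 m → arm 1 m, τ = 140 × 1 = 140 N·m counterclockwise.
Net moment of existing loads = 140 N·m counterclockwise.
The paint can weighs 8.3 × 10 = 83 N and must supply an equal clockwise moment, so its lever arm about the knife-edge support is 140 / 83 = 1.69 m.
That puts it at 3.4 − 1.69 = 1.71 m from the right end.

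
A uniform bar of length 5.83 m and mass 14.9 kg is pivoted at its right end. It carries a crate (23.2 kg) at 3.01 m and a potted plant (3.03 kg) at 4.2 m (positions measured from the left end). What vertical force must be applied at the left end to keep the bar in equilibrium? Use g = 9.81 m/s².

Sum moments about the right end (the unknown pivot reaction has zero arm there).
Beam weight: 14.9 × 9.81 = 146.2 N down at 2.915 m → arm 2.915 m, τ = 146.2 × 2.915 = 426.2 N·m counterclockwise.
Crate: 23.2 × 9.81 = 227.6 N down at 3.01 m → arm 2.82 m, τ = 227.6 × 2.82 = 641.8 N·m counterclockwise.
Potted plant: 3.03 × 9.81 = 29.72 N down at 4.2 m → arm 1.63 m, τ = 29.72 × 1.63 = 48.44 N·m counterclockwise.
Net moment of the loads = 1116 N·m counterclockwise.
The upward force F acts at the left end, arm 5.83 m, giving F × 5.83 clockwise.
Setting net torque to zero: F × 5.83 = 1116 → F = 1116 / 5.83 = 191 N.

F ≈ 191 N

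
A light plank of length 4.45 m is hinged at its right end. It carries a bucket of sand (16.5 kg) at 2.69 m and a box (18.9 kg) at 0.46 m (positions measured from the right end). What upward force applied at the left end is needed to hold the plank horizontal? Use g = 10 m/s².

About the right end:
Bucket of sand: 16.5 × 10 = 165 N down at 2.69 m → arm 2.69 m, τ = 165 × 2.69 = 443.8 N·m counterclockwise.
Box: 18.9 × 10 = 189 N down at 0.46 m → arm 0.46 m, τ = 189 × 0.46 = 86.94 N·m counterclockwise.
Net moment of the loads = 530.7 N·m counterclockwise.
The upward force F acts at the left end, arm 4.45 m, giving F × 4.45 clockwise.
For rotational equilibrium, F × 4.45 = 530.7, so F = 530.7 / 4.45 = 119 N.

F ≈ 119 N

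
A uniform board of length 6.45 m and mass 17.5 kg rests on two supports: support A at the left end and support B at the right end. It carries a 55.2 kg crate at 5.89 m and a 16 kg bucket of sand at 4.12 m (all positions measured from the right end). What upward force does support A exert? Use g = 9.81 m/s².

R_A ≈ 681 N

Take moments about support B.
Beam weight: 17.5 × 9.81 = 171.7 N down at 3.225 m → arm 3.225 m, τ = 171.7 × 3.225 = 553.7 N·m counterclockwise.
Crate: 55.2 × 9.81 = 541.5 N down at 5.89 m → arm 5.89 m, τ = 541.5 × 5.89 = 3189 N·m counterclockwise.
Bucket of sand: 16 × 9.81 = 157 N down at 4.12 m → arm 4.12 m, τ = 157 × 4.12 = 646.8 N·m counterclockwise.
Net load moment about support B = 4390 N·m counterclockwise.
Reaction R at support A is upward at 6.45 m, arm 6.45 m → moment R × 6.45 clockwise.
Στ = 0 ⇒ R × 6.45 = 4390 ⇒ R = 681 N.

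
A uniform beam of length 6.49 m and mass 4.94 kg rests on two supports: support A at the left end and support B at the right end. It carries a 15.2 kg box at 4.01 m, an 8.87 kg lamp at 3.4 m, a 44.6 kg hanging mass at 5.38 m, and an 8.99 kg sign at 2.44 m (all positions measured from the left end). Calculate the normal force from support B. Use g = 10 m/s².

R_B ≈ 569 N

Sum moments about support A (its reaction then has zero moment arm).
Beam weight: 4.94 × 10 = 49.4 N down at 3.245 m → arm 3.245 m, τ = 49.4 × 3.245 = 160.3 N·m clockwise.
Box: 15.2 × 10 = 152 N down at 4.01 m → arm 4.01 m, τ = 152 × 4.01 = 609.5 N·m clockwise.
Lamp: 8.87 × 10 = 88.7 N down at 3.4 m → arm 3.4 m, τ = 88.7 × 3.4 = 301.6 N·m clockwise.
Hanging mass: 44.6 × 10 = 446 N down at 5.38 m → arm 5.38 m, τ = 446 × 5.38 = 2399 N·m clockwise.
Sign: 8.99 × 10 = 89.9 N down at 2.44 m → arm 2.44 m, τ = 89.9 × 2.44 = 219.4 N·m clockwise.
Net load moment about support A = 3690 N·m clockwise.
Reaction R at support B is upward at 6.49 m, arm 6.49 m → moment R × 6.49 counterclockwise.
Balancing moments: R × 6.49 = 3690, giving R = 569 N.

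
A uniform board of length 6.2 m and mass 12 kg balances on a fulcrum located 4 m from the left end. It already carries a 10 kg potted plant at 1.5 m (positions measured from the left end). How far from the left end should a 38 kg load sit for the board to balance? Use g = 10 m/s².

x ≈ 4.94 m from the left end

Sum moments about the fulcrum (at 4 m from the left end) (the support reaction has zero arm there).
Beam weight: 12 × 10 = 120 N down at 3.1 m → arm 0.9 m, τ = 120 × 0.9 = 108 N·m counterclockwise.
Potted plant: 10 × 10 = 100 N down at 1.5 m → arm 2.5 m, τ = 100 × 2.5 = 250 N·m counterclockwise.
Net moment of existing loads = 358 N·m counterclockwise.
The load weighs 38 × 10 = 380 N and must supply an equal clockwise moment, so its lever arm about the fulcrum is 358 / 380 = 0.942 m.
That puts it at 4 + 0.942 = 4.94 m from the left end.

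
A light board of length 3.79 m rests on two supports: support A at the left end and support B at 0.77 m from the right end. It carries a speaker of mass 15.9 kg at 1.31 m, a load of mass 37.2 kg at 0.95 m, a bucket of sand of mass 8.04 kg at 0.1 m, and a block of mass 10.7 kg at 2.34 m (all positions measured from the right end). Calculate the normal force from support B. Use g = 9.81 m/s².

Choose support A as the axis so its reaction then has zero moment arm.
Speaker: 15.9 × 9.81 = 156 N down at 1.31 m → arm 2.48 m, τ = 156 × 2.48 = 386.9 N·m clockwise.
Load: 37.2 × 9.81 = 364.9 N down at 0.95 m → arm 2.84 m, τ = 364.9 × 2.84 = 1036 N·m clockwise.
Bucket of sand: 8.04 × 9.81 = 78.87 N down at 0.1 m → arm 3.69 m, τ = 78.87 × 3.69 = 291 N·m clockwise.
Block: 10.7 × 9.81 = 105 N down at 2.34 m → arm 1.45 m, τ = 105 × 1.45 = 152.2 N·m clockwise.
Net load moment about support A = 1866 N·m clockwise.
Reaction R at support B is upward at 0.77 m, arm 3.02 m → moment R × 3.02 counterclockwise.
For rotational equilibrium, R × 3.02 = 1866, so R = 618 N.

R_B ≈ 618 N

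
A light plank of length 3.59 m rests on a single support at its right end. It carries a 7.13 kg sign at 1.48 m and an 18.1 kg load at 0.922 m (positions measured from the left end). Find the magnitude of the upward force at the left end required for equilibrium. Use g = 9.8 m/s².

Sum moments about the right end (the unknown pivot reaction has zero arm there).
Sign: 7.13 × 9.8 = 69.87 N down at 1.48 m → arm 2.11 m, τ = 69.87 × 2.11 = 147.4 N·m counterclockwise.
Load: 18.1 × 9.8 = 177.4 N down at 0.922 m → arm 2.668 m, τ = 177.4 × 2.668 = 473.3 N·m counterclockwise.
Net moment of the loads = 620.7 N·m counterclockwise.
The upward force F acts at the left end, arm 3.59 m, giving F × 3.59 clockwise.
Balancing moments: F × 3.59 = 620.7, giving F = 620.7 / 3.59 = 173 N.

F ≈ 173 N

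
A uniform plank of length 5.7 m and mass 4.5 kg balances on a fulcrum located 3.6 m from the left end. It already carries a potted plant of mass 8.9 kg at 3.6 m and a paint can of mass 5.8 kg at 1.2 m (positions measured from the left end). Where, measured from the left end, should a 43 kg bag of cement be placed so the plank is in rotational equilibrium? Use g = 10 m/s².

Choose the fulcrum (at 3.6 m from the left end) as the axis so the support reaction has zero arm there.
Beam weight: 4.5 × 10 = 45 N down at 2.85 m → arm 0.75 m, τ = 45 × 0.75 = 33.75 N·m counterclockwise.
Potted plant: acts at the fulcrum, moment arm 0 → no torque.
Paint can: 5.8 × 10 = 58 N down at 1.2 m → arm 2.4 m, τ = 58 × 2.4 = 139.2 N·m counterclockwise.
Net moment of existing loads = 172.9 N·m counterclockwise.
The bag of cement weighs 43 × 10 = 430 N and must supply an equal clockwise moment, so its lever arm about the fulcrum is 172.9 / 430 = 0.402 m.
That puts it at 3.6 + 0.402 = 4 m from the left end.

x ≈ 4 m from the left end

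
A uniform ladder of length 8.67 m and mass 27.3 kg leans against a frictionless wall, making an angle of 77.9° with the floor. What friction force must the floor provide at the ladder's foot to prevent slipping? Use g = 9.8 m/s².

f ≈ 28.7 N

About the foot of the ladder:
Ladder weight 27.3×9.8 = 267.5 N acts at 4.335 m along the ladder; its horizontal arm is 4.335·cos77.9° = 0.9087 m → τ = 243.1 N·m clockwise.
Wall normal N acts horizontally at the top; its moment arm is the height L sinθ = 8.67·sin77.9° = 8.477 m, counterclockwise.
Balancing moments: N × 8.477 = 243.1, giving N = 28.7 N.
ΣFx = 0: friction at the foot balances the wall's push, so f = N_wall = 28.7 N.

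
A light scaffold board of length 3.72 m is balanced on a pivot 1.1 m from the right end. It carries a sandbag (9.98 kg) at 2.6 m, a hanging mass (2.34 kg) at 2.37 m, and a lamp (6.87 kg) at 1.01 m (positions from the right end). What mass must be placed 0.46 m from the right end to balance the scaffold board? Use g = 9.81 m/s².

Taking torques about the pivot (at 1.1 m from the right end):
Sandbag: 9.98 × 9.81 = 97.9 N down at 2.6 m → arm 1.5 m, τ = 97.9 × 1.5 = 146.9 N·m counterclockwise.
Hanging mass: 2.34 × 9.81 = 22.96 N down at 2.37 m → arm 1.27 m, τ = 22.96 × 1.27 = 29.16 N·m counterclockwise.
Lamp: 6.87 × 9.81 = 67.39 N down at 1.01 m → arm 0.09 m, τ = 67.39 × 0.09 = 6.065 N·m clockwise.
Net moment of known loads = 170 N·m counterclockwise.
An unknown mass m at 0.46 m has arm 0.64 m; its moment is m·g·0.64 clockwise.
For rotational equilibrium, m × 9.81 × 0.64 = 170, so m = 170 / (9.81 × 0.64) = 27.1 kg.

m ≈ 27.1 kg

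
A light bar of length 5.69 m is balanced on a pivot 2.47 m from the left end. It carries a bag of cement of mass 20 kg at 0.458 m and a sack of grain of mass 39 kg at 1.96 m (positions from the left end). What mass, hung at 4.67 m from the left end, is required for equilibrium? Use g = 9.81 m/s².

Choose the pivot (at 2.47 m from the left end) as the axis so the support reaction has zero arm there.
Bag of cement: 20 × 9.81 = 196.2 N down at 0.458 m → arm 2.012 m, τ = 196.2 × 2.012 = 394.8 N·m counterclockwise.
Sack of grain: 39 × 9.81 = 382.6 N down at 1.96 m → arm 0.51 m, τ = 382.6 × 0.51 = 195.1 N·m counterclockwise.
Net moment of known loads = 589.9 N·m counterclockwise.
An unknown mass m at 4.67 m has arm 2.2 m; its moment is m·g·2.2 clockwise.
Στ = 0 ⇒ m × 9.81 × 2.2 = 589.9 ⇒ m = 589.9 / (9.81 × 2.2) = 27.3 kg.

m ≈ 27.3 kg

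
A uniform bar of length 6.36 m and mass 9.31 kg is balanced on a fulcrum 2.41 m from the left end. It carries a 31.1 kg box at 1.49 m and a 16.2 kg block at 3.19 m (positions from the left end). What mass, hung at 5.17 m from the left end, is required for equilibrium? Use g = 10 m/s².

Sum moments about the fulcrum (at 2.41 m from the left end) (the support reaction has zero arm there).
Beam weight: 9.31 × 10 = 93.1 N down at 3.18 m → arm 0.77 m, τ = 93.1 × 0.77 = 71.69 N·m clockwise.
Box: 31.1 × 10 = 311 N down at 1.49 m → arm 0.92 m, τ = 311 × 0.92 = 286.1 N·m counterclockwise.
Block: 16.2 × 10 = 162 N down at 3.19 m → arm 0.78 m, τ = 162 × 0.78 = 126.4 N·m clockwise.
Net moment of known loads = 88.01 N·m counterclockwise.
An unknown mass m at 5.17 m has arm 2.76 m; its moment is m·g·2.76 clockwise.
Setting net torque to zero: m × 10 × 2.76 = 88.01 → m = 88.01 / (10 × 2.76) = 3.19 kg.

m ≈ 3.19 kg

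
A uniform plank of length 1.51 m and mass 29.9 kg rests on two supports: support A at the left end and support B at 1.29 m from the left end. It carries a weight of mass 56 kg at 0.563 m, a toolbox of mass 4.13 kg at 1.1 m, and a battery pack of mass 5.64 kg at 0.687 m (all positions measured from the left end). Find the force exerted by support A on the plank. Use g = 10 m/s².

Take moments about support B.
Beam weight: 29.9 × 10 = 299 N down at 0.755 m → arm 0.535 m, τ = 299 × 0.535 = 160 N·m counterclockwise.
Weight: 56 × 10 = 560 N down at 0.563 m → arm 0.727 m, τ = 560 × 0.727 = 407.1 N·m counterclockwise.
Toolbox: 4.13 × 10 = 41.3 N down at 1.1 m → arm 0.19 m, τ = 41.3 × 0.19 = 7.847 N·m counterclockwise.
Battery pack: 5.64 × 10 = 56.4 N down at 0.687 m → arm 0.603 m, τ = 56.4 × 0.603 = 34.01 N·m counterclockwise.
Net load moment about support B = 609 N·m counterclockwise.
Reaction R at support A is upward at 0 m, arm 1.29 m → moment R × 1.29 clockwise.
For rotational equilibrium, R × 1.29 = 609, so R = 472 N.

R_A ≈ 472 N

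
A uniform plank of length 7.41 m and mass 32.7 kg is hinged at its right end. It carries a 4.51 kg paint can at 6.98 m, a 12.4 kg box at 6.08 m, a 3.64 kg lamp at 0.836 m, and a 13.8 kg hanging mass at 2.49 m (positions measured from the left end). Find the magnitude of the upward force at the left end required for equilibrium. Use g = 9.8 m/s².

Taking torques about the right end:
Beam weight: 32.7 × 9.8 = 320.5 N down at 3.705 m → arm 3.705 m, τ = 320.5 × 3.705 = 1187 N·m counterclockwise.
Paint can: 4.51 × 9.8 = 44.2 N down at 6.98 m → arm 0.43 m, τ = 44.2 × 0.43 = 19.01 N·m counterclockwise.
Box: 12.4 × 9.8 = 121.5 N down at 6.08 m → arm 1.33 m, τ = 121.5 × 1.33 = 161.6 N·m counterclockwise.
Lamp: 3.64 × 9.8 = 35.67 N down at 0.836 m → arm 6.574 m, τ = 35.67 × 6.574 = 234.5 N·m counterclockwise.
Hanging mass: 13.8 × 9.8 = 135.2 N down at 2.49 m → arm 4.92 m, τ = 135.2 × 4.92 = 665.2 N·m counterclockwise.
Net moment of the loads = 2267 N·m counterclockwise.
The upward force F acts at the left end, arm 7.41 m, giving F × 7.41 clockwise.
For rotational equilibrium, F × 7.41 = 2267, so F = 2267 / 7.41 = 306 N.

F ≈ 306 N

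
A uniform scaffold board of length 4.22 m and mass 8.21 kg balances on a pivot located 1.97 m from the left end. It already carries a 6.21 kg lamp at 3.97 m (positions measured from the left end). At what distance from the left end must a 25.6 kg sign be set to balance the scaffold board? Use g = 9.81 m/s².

About the pivot (at 1.97 m from the left end):
Beam weight: 8.21 × 9.81 = 80.54 N down at 2.11 m → arm 0.14 m, τ = 80.54 × 0.14 = 11.28 N·m clockwise.
Lamp: 6.21 × 9.81 = 60.92 N down at 3.97 m → arm 2 m, τ = 60.92 × 2 = 121.8 N·m clockwise.
Net moment of existing loads = 133.1 N·m clockwise.
The sign weighs 25.6 × 9.81 = 251.1 N and must supply an equal counterclockwise moment, so its lever arm about the pivot is 133.1 / 251.1 = 0.53 m.
That puts it at 1.97 − 0.53 = 1.44 m from the left end.

x ≈ 1.44 m from the left end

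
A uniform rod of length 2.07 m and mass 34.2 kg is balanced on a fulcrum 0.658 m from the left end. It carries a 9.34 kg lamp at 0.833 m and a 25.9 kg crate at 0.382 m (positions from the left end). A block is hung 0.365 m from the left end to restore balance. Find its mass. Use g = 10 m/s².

About the fulcrum (at 0.658 m from the left end):
Beam weight: 34.2 × 10 = 342 N down at 1.035 m → arm 0.377 m, τ = 342 × 0.377 = 128.9 N·m clockwise.
Lamp: 9.34 × 10 = 93.4 N down at 0.833 m → arm 0.175 m, τ = 93.4 × 0.175 = 16.34 N·m clockwise.
Crate: 25.9 × 10 = 259 N down at 0.382 m → arm 0.276 m, τ = 259 × 0.276 = 71.48 N·m counterclockwise.
Net moment of known loads = 73.76 N·m clockwise.
An unknown mass m at 0.365 m has arm 0.293 m; its moment is m·g·0.293 counterclockwise.
Setting net torque to zero: m × 10 × 0.293 = 73.76 → m = 73.76 / (10 × 0.293) = 25.2 kg.

m ≈ 25.2 kg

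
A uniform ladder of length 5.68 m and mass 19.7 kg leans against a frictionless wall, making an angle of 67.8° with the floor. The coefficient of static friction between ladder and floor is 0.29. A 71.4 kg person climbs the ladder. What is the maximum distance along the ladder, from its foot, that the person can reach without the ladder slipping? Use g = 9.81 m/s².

About the foot of the ladder:
Ladder weight 19.7×9.81 = 193.3 N acts at 2.84 m along the ladder; its horizontal arm is 2.84·cos67.8° = 1.073 m → τ = 207.4 N·m clockwise.
Person weight 71.4×9.81 = 700.4 N at distance d → arm d·cos67.8° → τ = 700.4·d·0.3778 clockwise.
Wall normal N at the top has arm L sinθ = 5.259 m counterclockwise, so Στ = 0 gives N·5.259 = 207.4 + 264.6·d.
ΣFy = 0 ⇒ N_floor = 893.7 N, so the maximum friction is μ_s·N_floor = 0.29×893.7 = 259.2 N. ΣFx = 0 ⇒ N_wall = f, so at the slipping point N = 259.2 N.
Substituting: 259.2×5.259 = 207.4 + 264.6·d ⇒ d = (1363 − 207.4) / 264.6 = 4.37 m.

d ≈ 4.37 m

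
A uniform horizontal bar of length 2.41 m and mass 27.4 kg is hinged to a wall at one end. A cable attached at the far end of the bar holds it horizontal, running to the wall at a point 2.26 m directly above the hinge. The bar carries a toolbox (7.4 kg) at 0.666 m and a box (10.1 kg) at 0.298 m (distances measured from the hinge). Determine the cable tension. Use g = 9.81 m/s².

Taking torques about the hinge:
Beam weight: 27.4 × 9.81 = 268.8 N down at 1.205 m → arm 1.205 m, τ = 268.8 × 1.205 = 323.9 N·m clockwise.
Toolbox: 7.4 × 9.81 = 72.59 N down at 0.666 m → arm 0.666 m, τ = 72.59 × 0.666 = 48.34 N·m clockwise.
Box: 10.1 × 9.81 = 99.08 N down at 0.298 m → arm 0.298 m, τ = 99.08 × 0.298 = 29.53 N·m clockwise.
Total clockwise load moment = 401.8 N·m.
The cable tension T acts at 2.41 m; only its component perpendicular to the bar, T sinθ, produces torque. sinθ = h/√(h²+d²) = 2.26/√(2.26²+2.41²) = 0.684.
Στ = 0 ⇒ T × 2.41 × 0.684 = 401.8 ⇒ T = 401.8 / 1.648 = 244 N.

T ≈ 244 N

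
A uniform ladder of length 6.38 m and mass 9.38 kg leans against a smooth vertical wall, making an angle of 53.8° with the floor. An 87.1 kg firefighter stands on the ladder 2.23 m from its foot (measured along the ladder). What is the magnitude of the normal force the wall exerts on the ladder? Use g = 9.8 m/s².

N_wall ≈ 252 N

Take moments about the foot of the ladder.
Ladder weight 9.38×9.8 = 91.92 N acts at 3.19 m along the ladder; its horizontal arm is 3.19·cos53.8° = 1.884 m → τ = 173.2 N·m clockwise.
Firefighter: 87.1×9.8 = 853.6 N at 2.23 m → arm 1.317 m → τ = 1124 N·m clockwise.
Wall normal N acts horizontally at the top; its moment arm is the height L sinθ = 6.38·sin53.8° = 5.148 m, counterclockwise.
Balancing moments: N × 5.148 = 1297, giving N = 252 N.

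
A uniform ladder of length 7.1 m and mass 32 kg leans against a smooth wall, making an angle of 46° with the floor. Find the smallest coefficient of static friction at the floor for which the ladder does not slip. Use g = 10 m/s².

Choose the foot of the ladder as the axis so the floor normal and friction both act there and drop out.
Ladder weight 32×10 = 320 N acts at 3.55 m along the ladder; its horizontal arm is 3.55·cos46° = 2.466 m → τ = 789.1 N·m clockwise.
Wall normal N acts horizontally at the top; its moment arm is the height L sinθ = 7.1·sin46° = 5.107 m, counterclockwise.
Setting net torque to zero: N × 5.107 = 789.1 → N = 154.5 N.
ΣFx = 0 ⇒ f = N_wall = 154.5 N. ΣFy = 0 ⇒ N_floor = 320 N.
μ_min = f / N_floor = 154.5 / 320 = 0.483.

μ_min ≈ 0.483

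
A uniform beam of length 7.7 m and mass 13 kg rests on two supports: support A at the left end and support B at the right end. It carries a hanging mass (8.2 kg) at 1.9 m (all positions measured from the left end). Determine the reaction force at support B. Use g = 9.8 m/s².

Take moments about support A.
Beam weight: 13 × 9.8 = 127.4 N down at 3.85 m → arm 3.85 m, τ = 127.4 × 3.85 = 490.5 N·m clockwise.
Hanging mass: 8.2 × 9.8 = 80.36 N down at 1.9 m → arm 1.9 m, τ = 80.36 × 1.9 = 152.7 N·m clockwise.
Net load moment about support A = 643.2 N·m clockwise.
Reaction R at support B is upward at 7.7 m, arm 7.7 m → moment R × 7.7 counterclockwise.
For rotational equilibrium, R × 7.7 = 643.2, so R = 83.5 N.

R_B ≈ 83.5 N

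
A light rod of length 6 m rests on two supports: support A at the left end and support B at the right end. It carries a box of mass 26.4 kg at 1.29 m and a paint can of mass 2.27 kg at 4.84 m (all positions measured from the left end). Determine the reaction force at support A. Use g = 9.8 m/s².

R_A ≈ 207 N

Sum moments about support B (its reaction then has zero moment arm).
Box: 26.4 × 9.8 = 258.7 N down at 1.29 m → arm 4.71 m, τ = 258.7 × 4.71 = 1218 N·m counterclockwise.
Paint can: 2.27 × 9.8 = 22.25 N down at 4.84 m → arm 1.16 m, τ = 22.25 × 1.16 = 25.81 N·m counterclockwise.
Net load moment about support B = 1244 N·m counterclockwise.
Reaction R at support A is upward at 0 m, arm 6 m → moment R × 6 clockwise.
Στ = 0 ⇒ R × 6 = 1244 ⇒ R = 207 N.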